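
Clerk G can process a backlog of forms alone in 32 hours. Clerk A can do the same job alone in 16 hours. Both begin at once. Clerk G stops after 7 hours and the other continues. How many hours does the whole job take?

25/2 hours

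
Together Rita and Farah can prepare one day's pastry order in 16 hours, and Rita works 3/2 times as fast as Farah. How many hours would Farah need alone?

Let Farah's rate be r; then Rita's rate is (3/2)r, so together (3/2 + 1)r = (5/2)r = 1/16.
Thus r = 1/40 per hour.
Farah alone: 40 hours; Rita alone: 80/3 hours.

40 hours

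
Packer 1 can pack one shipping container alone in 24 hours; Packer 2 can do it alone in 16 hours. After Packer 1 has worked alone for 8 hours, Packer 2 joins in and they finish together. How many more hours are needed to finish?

In 8 hours Packer 1 does 8/24 = 1/3 of the job, leaving 2/3.
Packer 1 and Packer 2 together work at 5/48 per hour, so finishing takes 2/3 ÷ 5/48 = 32/5 hours.

32/5 hours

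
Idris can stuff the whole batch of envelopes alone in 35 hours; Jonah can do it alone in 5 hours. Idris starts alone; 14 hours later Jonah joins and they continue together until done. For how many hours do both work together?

21/8 hours

In 14 hours Idris does 14/35 = 2/5 of the job, leaving 3/5.
Idris and Jonah together work at 8/35 per hour, so finishing takes 3/5 ÷ 8/35 = 21/8 hours.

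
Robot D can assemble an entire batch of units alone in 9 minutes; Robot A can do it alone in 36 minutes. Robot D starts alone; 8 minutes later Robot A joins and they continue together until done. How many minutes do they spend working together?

In 8 minutes Robot D does 8/9 of the job, leaving 1/9.
Robot D and Robot A together work at 5/36 per minute, so finishing takes 1/9 ÷ 5/36 = 4/5 minutes.

4/5 minutes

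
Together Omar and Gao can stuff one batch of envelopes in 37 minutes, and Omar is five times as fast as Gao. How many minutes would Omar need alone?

222/5 minutes

Let Gao's rate be r; then Omar's rate is 5r, so together (5 + 1)r = 6r = 1/37.
Thus r = 1/222 per minute.
Gao alone: 222 minutes; Omar alone: 222/5 minutes.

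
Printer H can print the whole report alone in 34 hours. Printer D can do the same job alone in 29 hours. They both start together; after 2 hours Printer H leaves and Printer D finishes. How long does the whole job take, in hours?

464/17 hours

In the first 2 hours the combined rate is 63/986, so 63/493 of the job is done, leaving 430/493.
After Printer H leaves the rate is 1/29 per hour; the remaining 430/493 takes 430/17 hours.
Total = 2 + 430/17 = 464/17 hours.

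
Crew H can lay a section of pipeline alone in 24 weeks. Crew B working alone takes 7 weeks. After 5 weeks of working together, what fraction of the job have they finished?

155/168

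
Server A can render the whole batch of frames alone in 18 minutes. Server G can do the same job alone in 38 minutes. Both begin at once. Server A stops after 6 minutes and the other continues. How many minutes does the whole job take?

76/3 minutes

In the first 6 minutes the combined rate is 14/171, so 28/57 of the job is done, leaving 29/57.
After Server A leaves the rate is 1/38 per minute; the remaining 29/57 takes 58/3 minutes.
Total = 6 + 58/3 = 76/3 minutes.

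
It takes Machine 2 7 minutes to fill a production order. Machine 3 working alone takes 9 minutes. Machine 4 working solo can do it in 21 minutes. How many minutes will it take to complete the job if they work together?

Combined rate: 1/7 + 1/9 + 1/21 = (9 + 7 + 3)/63 = 19/63 per minute.
Time = 1 ÷ (19/63) = 63/19 minutes.

63/19 minutes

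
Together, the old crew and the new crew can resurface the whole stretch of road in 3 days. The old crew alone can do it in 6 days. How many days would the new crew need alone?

Combined rate is 1/3 per day.
Known contribution: 1/6 per day.
So the new crew's rate is 1/3 − 1/6 = 1/6, meaning 6 days alone.

6 days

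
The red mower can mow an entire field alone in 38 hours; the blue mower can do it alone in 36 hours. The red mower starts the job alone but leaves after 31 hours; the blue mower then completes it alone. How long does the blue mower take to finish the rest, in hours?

126/19 hours

In 31 hours the red mower does 31/38 of the job, leaving 7/38.
The blue mower works at 1/36 per hour, so finishing takes 7/38 ÷ 1/36 = 126/19 hours.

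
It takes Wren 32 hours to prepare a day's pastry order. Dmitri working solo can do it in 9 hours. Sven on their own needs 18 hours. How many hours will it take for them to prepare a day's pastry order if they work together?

Combined rate: 1/32 + 1/9 + 1/18 = (9 + 32 + 16)/288 = 57/288 = 19/96 per hour.
Time = 1 ÷ (19/96) = 96/19 hours.

96/19 hours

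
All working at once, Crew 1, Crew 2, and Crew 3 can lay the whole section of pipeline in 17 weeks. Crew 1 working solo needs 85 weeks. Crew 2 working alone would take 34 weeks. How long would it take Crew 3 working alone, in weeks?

170/3 weeks

Combined rate is 1/17 per week.
Known contribution: 1/85 + 1/34 = (2 + 5)/170 = 7/170 per week.
So Crew 3's rate is 1/17 − 7/170 = 3/170, meaning 170/3 weeks alone.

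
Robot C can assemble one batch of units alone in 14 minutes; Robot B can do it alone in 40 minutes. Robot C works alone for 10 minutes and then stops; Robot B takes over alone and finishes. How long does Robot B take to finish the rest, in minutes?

In 10 minutes Robot C does 10/14 = 5/7 of the job, leaving 2/7.
Robot B works at 1/40 per minute, so finishing takes 2/7 ÷ 1/40 = 80/7 minutes.

80/7 minutes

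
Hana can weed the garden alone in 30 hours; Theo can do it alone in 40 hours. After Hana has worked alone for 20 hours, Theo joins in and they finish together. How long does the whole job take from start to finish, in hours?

180/7 hours

In 20 hours Hana does 20/30 = 2/3 of the job, leaving 1/3.
Hana and Theo together work at 7/120 per hour, so finishing takes 1/3 ÷ 7/120 = 40/7 hours.
Total time = 20 + 40/7 = 180/7 hours.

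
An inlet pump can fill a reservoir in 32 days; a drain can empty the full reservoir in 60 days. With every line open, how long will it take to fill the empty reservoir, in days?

Net rate = 1/32 − 1/60 = (15 − 8)/480 = 7/480 per day.
Filling time = 1 ÷ (7/480) = 480/7 days.

480/7 days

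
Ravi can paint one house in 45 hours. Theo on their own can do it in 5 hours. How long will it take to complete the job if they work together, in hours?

9/2 hours

Combined rate: 1/45 + 1/5 = (1 + 9)/45 = 10/45 = 2/9 per hour.
Time = 1 ÷ (2/9) = 9/2 hours.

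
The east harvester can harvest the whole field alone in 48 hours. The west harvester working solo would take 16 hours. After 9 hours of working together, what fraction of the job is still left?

Combined rate: 1/48 + 1/16 = (1 + 3)/48 = 4/48 = 1/12 per hour.
In 9 hours they complete 9·1/12 = 3/4 of the job.
So 1/4 remains.

1/4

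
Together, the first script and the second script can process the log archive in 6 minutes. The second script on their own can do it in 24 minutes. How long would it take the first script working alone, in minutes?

8 minutes

Combined rate is 1/6 per minute.
Known contribution: 1/24 per minute.
So the first script's rate is 1/6 − 1/24 = 1/8, meaning 8 minutes alone.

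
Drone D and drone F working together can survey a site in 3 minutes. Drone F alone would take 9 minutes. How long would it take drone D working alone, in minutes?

Combined rate is 1/3 per minute.
Known contribution: 1/9 per minute.
So drone D's rate is 1/3 − 1/9 = 2/9, meaning 9/2 minutes alone.

9/2 minutes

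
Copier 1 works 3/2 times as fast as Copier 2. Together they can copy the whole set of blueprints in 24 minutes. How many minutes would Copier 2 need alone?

Let Copier 2's rate be r; then Copier 1's rate is (3/2)r, so together (3/2 + 1)r = (5/2)r = 1/24.
Thus r = 1/60 per minute.
Copier 2 alone: 60 minutes; Copier 1 alone: 40 minutes.

60 minutes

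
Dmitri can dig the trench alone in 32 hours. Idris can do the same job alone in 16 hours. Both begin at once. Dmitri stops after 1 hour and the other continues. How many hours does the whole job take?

31/2 hours

In the first 1 hour the combined rate is 3/32, so 3/32 of the job is done, leaving 29/32.
After Dmitri leaves the rate is 1/16 per hour; the remaining 29/32 takes 29/2 hours.
Total = 1 + 29/2 = 31/2 hours.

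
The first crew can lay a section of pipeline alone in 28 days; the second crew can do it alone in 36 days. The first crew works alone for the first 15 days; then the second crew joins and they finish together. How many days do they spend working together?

In 15 days the first crew does 15/28 of the job, leaving 13/28.
The first crew and the second crew together work at 4/63 per day, so finishing takes 13/28 ÷ 4/63 = 117/16 days.

117/16 days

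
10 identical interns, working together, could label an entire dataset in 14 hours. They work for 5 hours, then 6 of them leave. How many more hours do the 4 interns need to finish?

One intern does 1/140 of the job per hour.
After 5 hours with 10 interns, 5/14 is done (9/14 left).
With 4 interns the rate is 4/140 = 1/35, so the rest takes 9/14 ÷ 1/35 = 45/2 hours.

45/2 hours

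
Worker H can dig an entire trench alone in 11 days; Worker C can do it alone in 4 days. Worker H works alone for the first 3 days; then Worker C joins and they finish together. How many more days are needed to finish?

32/15 days

In 3 days Worker H does 3/11 of the job, leaving 8/11.
Worker H and Worker C together work at 15/44 per day, so finishing takes 8/11 ÷ 15/44 = 32/15 days.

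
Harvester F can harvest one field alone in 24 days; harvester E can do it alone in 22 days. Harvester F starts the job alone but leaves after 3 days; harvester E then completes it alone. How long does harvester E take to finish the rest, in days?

77/4 days

In 3 days harvester F does 3/24 = 1/8 of the job, leaving 7/8.
Harvester E works at 1/22 per day, so finishing takes 7/8 ÷ 1/22 = 77/4 days.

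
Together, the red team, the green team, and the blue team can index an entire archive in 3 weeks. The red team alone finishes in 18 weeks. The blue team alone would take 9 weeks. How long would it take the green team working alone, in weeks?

Combined rate is 1/3 per week.
Known contribution: 1/18 + 1/9 = (1 + 2)/18 = 3/18 = 1/6 per week.
So the green team's rate is 1/3 − 1/6 = 1/6, meaning 6 weeks alone.

6 weeks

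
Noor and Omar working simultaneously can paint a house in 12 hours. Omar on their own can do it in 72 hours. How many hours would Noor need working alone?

Combined rate is 1/12 per hour.
Known contribution: 1/72 per hour.
So Noor's rate is 1/12 − 1/72 = 5/72, meaning 72/5 hours alone.

72/5 hours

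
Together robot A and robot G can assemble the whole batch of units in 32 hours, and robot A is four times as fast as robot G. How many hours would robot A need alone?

Let robot G's rate be r; then robot A's rate is 4r, so together (4 + 1)r = 5r = 1/32.
Thus r = 1/160 per hour.
Robot G alone: 160 hours; robot A alone: 40 hours.

40 hours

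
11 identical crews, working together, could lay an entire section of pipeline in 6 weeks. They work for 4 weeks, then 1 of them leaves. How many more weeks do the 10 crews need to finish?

11/5 weeks

One crew does 1/66 of the job per week.
After 4 weeks with 11 crews, 2/3 is done (1/3 left).
With 10 crews the rate is 10/66 = 5/33, so the rest takes 1/3 ÷ 5/33 = 11/5 weeks.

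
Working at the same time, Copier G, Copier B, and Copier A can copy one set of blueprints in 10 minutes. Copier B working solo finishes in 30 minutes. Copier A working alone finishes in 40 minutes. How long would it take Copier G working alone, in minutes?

24 minutes

Combined rate is 1/10 per minute.
Known contribution: 1/30 + 1/40 = (4 + 3)/120 = 7/120 per minute.
So Copier G's rate is 1/10 − 7/120 = 1/24, meaning 24 minutes alone.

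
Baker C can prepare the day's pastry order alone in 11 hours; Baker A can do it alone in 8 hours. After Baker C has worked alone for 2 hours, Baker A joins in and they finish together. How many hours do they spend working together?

72/19 hours

In 2 hours Baker C does 2/11 of the job, leaving 9/11.
Baker C and Baker A together work at 19/88 per hour, so finishing takes 9/11 ÷ 19/88 = 72/19 hours.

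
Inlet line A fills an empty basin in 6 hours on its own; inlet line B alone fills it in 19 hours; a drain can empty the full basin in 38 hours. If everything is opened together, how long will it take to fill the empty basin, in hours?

57/11 hours

Net rate = 1/6 + 1/19 − 1/38 = (19 + 6 − 3)/114 = 22/114 = 11/57 per hour.
Filling time = 1 ÷ (11/57) = 57/11 hours.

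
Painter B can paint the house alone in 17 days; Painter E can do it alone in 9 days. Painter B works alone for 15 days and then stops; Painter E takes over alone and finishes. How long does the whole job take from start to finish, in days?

273/17 days

In 15 days Painter B does 15/17 of the job, leaving 2/17.
Painter E works at 1/9 per day, so finishing takes 2/17 ÷ 1/9 = 18/17 days.
Total time = 15 + 18/17 = 273/17 days.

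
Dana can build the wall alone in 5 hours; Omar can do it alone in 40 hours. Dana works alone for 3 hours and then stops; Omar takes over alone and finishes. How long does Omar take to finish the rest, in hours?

16 hours

In 3 hours Dana does 3/5 of the job, leaving 2/5.
Omar works at 1/40 per hour, so finishing takes 2/5 ÷ 1/40 = 16 hours.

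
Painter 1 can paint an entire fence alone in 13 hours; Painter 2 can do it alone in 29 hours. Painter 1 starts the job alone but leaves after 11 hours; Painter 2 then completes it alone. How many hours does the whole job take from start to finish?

201/13 hours

In 11 hours Painter 1 does 11/13 of the job, leaving 2/13.
Painter 2 works at 1/29 per hour, so finishing takes 2/13 ÷ 1/29 = 58/13 hours.
Total time = 11 + 58/13 = 201/13 hours.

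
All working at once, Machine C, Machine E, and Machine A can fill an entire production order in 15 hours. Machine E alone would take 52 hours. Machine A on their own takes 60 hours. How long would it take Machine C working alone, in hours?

65/2 hours

Combined rate is 1/15 per hour.
Known contribution: 1/52 + 1/60 = (15 + 13)/780 = 28/780 = 7/195 per hour.
So Machine C's rate is 1/15 − 7/195 = 2/65, meaning 65/2 hours alone.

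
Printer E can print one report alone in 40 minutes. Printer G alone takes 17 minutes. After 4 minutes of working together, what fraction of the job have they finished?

57/170

Combined rate: 1/40 + 1/17 = (17 + 40)/680 = 57/680 per minute.
In 4 minutes they complete 4·57/680 = 57/170 of the job.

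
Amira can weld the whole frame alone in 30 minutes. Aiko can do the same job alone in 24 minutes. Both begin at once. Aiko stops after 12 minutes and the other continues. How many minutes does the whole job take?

15 minutes

In the first 12 minutes the combined rate is 3/40, so 9/10 of the job is done, leaving 1/10.
After Aiko leaves the rate is 1/30 per minute; the remaining 1/10 takes 3 minutes.
Total = 12 + 3 = 15 minutes.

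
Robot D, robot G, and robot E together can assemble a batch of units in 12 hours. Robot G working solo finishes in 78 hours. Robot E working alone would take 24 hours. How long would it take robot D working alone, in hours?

Combined rate is 1/12 per hour.
Known contribution: 1/78 + 1/24 = (4 + 13)/312 = 17/312 per hour.
So robot D's rate is 1/12 − 17/312 = 3/104, meaning 104/3 hours alone.

104/3 hours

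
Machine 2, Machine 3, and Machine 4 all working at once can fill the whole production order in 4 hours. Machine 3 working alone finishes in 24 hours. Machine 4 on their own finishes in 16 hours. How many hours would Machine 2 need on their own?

48/7 hours

Combined rate is 1/4 per hour.
Known contribution: 1/24 + 1/16 = (2 + 3)/48 = 5/48 per hour.
So Machine 2's rate is 1/4 − 5/48 = 7/48, meaning 48/7 hours alone.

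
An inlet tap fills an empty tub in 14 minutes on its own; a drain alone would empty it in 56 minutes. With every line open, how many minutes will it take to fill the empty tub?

Net rate = 1/14 − 1/56 = (4 − 1)/56 = 3/56 per minute.
Filling time = 1 ÷ (3/56) = 56/3 minutes.

56/3 minutes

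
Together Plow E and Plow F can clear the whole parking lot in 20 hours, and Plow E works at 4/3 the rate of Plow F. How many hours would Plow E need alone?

Let Plow F's rate be r; then Plow E's rate is (4/3)r, so together (4/3 + 1)r = (7/3)r = 1/20.
Thus r = 3/140 per hour.
Plow F alone: 140/3 hours; Plow E alone: 35 hours.

35 hours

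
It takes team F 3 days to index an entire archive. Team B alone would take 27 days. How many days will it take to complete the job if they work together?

27/10 days

With two workers the combined time is the product over the sum: 3·27/(3+27) = 81/30 = 27/10 days.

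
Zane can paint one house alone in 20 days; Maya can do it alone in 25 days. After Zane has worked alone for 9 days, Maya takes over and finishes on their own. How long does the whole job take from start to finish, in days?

In 9 days Zane does 9/20 of the job, leaving 11/20.
Maya works at 1/25 per day, so finishing takes 11/20 ÷ 1/25 = 55/4 days.
Total time = 9 + 55/4 = 91/4 days.

91/4 days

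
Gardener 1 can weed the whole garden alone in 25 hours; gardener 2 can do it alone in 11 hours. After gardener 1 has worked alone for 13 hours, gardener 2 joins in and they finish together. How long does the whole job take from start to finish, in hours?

In 13 hours gardener 1 does 13/25 of the job, leaving 12/25.
Gardener 1 and gardener 2 together work at 36/275 per hour, so finishing takes 12/25 ÷ 36/275 = 11/3 hours.
Total time = 13 + 11/3 = 50/3 hours.

50/3 hours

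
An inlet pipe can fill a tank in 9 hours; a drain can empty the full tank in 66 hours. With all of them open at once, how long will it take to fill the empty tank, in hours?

Net rate = 1/9 − 1/66 = (22 − 3)/198 = 19/198 per hour.
Filling time = 1 ÷ (19/198) = 198/19 hours.

198/19 hours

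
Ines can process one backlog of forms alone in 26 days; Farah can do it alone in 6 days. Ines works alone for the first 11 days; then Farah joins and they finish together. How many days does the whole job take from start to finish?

221/16 days

In 11 days Ines does 11/26 of the job, leaving 15/26.
Ines and Farah together work at 8/39 per day, so finishing takes 15/26 ÷ 8/39 = 45/16 days.
Total time = 11 + 45/16 = 221/16 days.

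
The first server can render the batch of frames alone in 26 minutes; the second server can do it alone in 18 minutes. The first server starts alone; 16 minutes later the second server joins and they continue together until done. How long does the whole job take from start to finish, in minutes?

In 16 minutes the first server does 16/26 = 8/13 of the job, leaving 5/13.
The first server and the second server together work at 11/117 per minute, so finishing takes 5/13 ÷ 11/117 = 45/11 minutes.
Total time = 16 + 45/11 = 221/11 minutes.

221/11 minutes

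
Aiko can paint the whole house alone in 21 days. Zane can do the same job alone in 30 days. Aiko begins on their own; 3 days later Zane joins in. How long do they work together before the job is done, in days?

In the first 3 days Aiko alone does 3/21 = 1/7 of the job, leaving 6/7.
Once everyone is working, combined rate: 1/21 + 1/30 = (10 + 7)/210 = 17/210 per day.
Remaining 6/7 at 17/210 per day takes 180/17 days.

180/17 days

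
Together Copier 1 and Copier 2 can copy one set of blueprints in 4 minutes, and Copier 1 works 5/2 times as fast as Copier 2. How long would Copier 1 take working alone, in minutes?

28/5 minutes

Let Copier 2's rate be r; then Copier 1's rate is (5/2)r, so together (5/2 + 1)r = (7/2)r = 1/4.
Thus r = 1/14 per minute.
Copier 2 alone: 14 minutes; Copier 1 alone: 28/5 minutes.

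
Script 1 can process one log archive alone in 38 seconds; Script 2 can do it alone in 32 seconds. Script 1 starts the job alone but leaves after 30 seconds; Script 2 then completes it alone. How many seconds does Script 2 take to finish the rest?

128/19 seconds

In 30 seconds Script 1 does 30/38 = 15/19 of the job, leaving 4/19.
Script 2 works at 1/32 per second, so finishing takes 4/19 ÷ 1/32 = 128/19 seconds.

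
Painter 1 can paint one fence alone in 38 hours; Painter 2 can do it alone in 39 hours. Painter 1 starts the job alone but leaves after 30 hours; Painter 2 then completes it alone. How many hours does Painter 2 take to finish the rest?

In 30 hours Painter 1 does 30/38 = 15/19 of the job, leaving 4/19.
Painter 2 works at 1/39 per hour, so finishing takes 4/19 ÷ 1/39 = 156/19 hours.

156/19 hours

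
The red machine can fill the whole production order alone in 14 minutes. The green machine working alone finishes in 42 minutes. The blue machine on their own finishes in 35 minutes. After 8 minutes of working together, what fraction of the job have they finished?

Combined rate: 1/14 + 1/42 + 1/35 = (15 + 5 + 6)/210 = 26/210 = 13/105 per minute.
In 8 minutes they complete 8·13/105 = 104/105 of the job.

104/105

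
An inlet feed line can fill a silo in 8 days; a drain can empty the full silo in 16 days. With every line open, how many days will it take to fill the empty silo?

16 days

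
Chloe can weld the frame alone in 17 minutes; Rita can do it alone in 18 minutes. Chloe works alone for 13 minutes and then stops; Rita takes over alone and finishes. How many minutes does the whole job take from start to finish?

293/17 minutes

In 13 minutes Chloe does 13/17 of the job, leaving 4/17.
Rita works at 1/18 per minute, so finishing takes 4/17 ÷ 1/18 = 72/17 minutes.
Total time = 13 + 72/17 = 293/17 minutes.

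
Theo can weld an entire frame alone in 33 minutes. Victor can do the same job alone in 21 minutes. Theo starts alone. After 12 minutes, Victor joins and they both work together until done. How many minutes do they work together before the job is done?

49/6 minutes

In the first 12 minutes Theo alone does 12/33 = 4/11 of the job, leaving 7/11.
Once everyone is working, combined rate: 1/33 + 1/21 = (7 + 11)/231 = 18/231 = 6/77 per minute.
Remaining 7/11 at 6/77 per minute takes 49/6 minutes.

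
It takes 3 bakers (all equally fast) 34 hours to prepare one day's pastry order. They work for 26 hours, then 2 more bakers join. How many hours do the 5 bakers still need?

One baker does 1/102 of the job per hour.
After 26 hours with 3 bakers, 13/17 is done (4/17 left).
With 5 bakers the rate is 5/102, so the rest takes 4/17 ÷ 5/102 = 24/5 hours.

24/5 hours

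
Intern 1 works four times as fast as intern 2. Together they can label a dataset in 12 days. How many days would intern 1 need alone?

15 days

Let intern 2's rate be r; then intern 1's rate is 4r, so together (4 + 1)r = 5r = 1/12.
Thus r = 1/60 per day.
Intern 2 alone: 60 days; intern 1 alone: 15 days.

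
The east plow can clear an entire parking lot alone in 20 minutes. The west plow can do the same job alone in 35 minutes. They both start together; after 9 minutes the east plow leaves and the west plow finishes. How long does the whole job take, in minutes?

77/4 minutes

In the first 9 minutes the combined rate is 11/140, so 99/140 of the job is done, leaving 41/140.
After the east plow leaves the rate is 1/35 per minute; the remaining 41/140 takes 41/4 minutes.
Total = 9 + 41/4 = 77/4 minutes.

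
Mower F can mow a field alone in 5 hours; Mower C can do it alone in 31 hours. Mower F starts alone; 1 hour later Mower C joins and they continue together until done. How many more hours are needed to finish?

In 1 hour Mower F does 1/5 of the job, leaving 4/5.
Mower F and Mower C together work at 36/155 per hour, so finishing takes 4/5 ÷ 36/155 = 31/9 hours.

31/9 hours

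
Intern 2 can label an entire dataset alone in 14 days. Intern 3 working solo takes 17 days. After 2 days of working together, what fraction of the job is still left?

88/119

Combined rate: 1/14 + 1/17 = (17 + 14)/238 = 31/238 per day.
In 2 days they complete 2·31/238 = 31/119 of the job.
So 88/119 remains.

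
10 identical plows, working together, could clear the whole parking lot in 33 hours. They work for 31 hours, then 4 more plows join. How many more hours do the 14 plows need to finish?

One plow does 1/330 of the job per hour.
After 31 hours with 10 plows, 31/33 is done (2/33 left).
With 14 plows the rate is 14/330 = 7/165, so the rest takes 2/33 ÷ 7/165 = 10/7 hours.

10/7 hours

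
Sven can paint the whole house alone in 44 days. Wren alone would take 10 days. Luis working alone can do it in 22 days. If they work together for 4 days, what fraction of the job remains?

18/55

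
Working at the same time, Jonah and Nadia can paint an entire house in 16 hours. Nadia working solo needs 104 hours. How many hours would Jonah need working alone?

Combined rate is 1/16 per hour.
Known contribution: 1/104 per hour.
So Jonah's rate is 1/16 − 1/104 = 11/208, meaning 208/11 hours alone.

208/11 hours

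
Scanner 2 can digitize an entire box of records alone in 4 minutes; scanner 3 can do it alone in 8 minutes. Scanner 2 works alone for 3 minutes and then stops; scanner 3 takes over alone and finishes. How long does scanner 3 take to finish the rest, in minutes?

2 minutes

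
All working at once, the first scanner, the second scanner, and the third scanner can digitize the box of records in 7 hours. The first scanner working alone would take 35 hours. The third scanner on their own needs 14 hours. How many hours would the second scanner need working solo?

70/3 hours

Combined rate is 1/7 per hour.
Known contribution: 1/35 + 1/14 = (2 + 5)/70 = 7/70 = 1/10 per hour.
So the second scanner's rate is 1/7 − 1/10 = 3/70, meaning 70/3 hours alone.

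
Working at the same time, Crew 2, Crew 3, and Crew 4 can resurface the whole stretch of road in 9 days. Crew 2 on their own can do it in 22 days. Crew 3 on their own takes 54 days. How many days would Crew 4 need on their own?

Combined rate is 1/9 per day.
Known contribution: 1/22 + 1/54 = (27 + 11)/594 = 38/594 = 19/297 per day.
So Crew 4's rate is 1/9 − 19/297 = 14/297, meaning 297/14 days alone.

297/14 days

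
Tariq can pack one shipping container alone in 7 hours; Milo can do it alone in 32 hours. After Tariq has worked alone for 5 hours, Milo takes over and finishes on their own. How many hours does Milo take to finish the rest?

In 5 hours Tariq does 5/7 of the job, leaving 2/7.
Milo works at 1/32 per hour, so finishing takes 2/7 ÷ 1/32 = 64/7 hours.

64/7 hours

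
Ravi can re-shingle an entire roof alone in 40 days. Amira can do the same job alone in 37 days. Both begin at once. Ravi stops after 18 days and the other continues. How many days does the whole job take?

407/20 days

In the first 18 days the combined rate is 77/1480, so 693/740 of the job is done, leaving 47/740.
After Ravi leaves the rate is 1/37 per day; the remaining 47/740 takes 47/20 days.
Total = 18 + 47/20 = 407/20 days.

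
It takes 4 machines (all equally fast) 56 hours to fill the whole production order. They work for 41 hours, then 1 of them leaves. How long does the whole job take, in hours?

61 hours

One machine does 1/224 of the job per hour.
After 41 hours with 4 machines, 41/56 is done (15/56 left).
With 3 machines the rate is 3/224, so the rest takes 15/56 ÷ 3/224 = 20 hours.
Total = 41 + 20 = 61 hours.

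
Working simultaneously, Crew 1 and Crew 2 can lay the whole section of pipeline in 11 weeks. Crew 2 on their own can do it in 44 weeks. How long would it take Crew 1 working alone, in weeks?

Combined rate is 1/11 per week.
Known contribution: 1/44 per week.
So Crew 1's rate is 1/11 − 1/44 = 3/44, meaning 44/3 weeks alone.

44/3 weeks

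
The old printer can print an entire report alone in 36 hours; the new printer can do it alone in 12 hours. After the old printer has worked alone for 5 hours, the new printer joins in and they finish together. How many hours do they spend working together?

31/4 hours

In 5 hours the old printer does 5/36 of the job, leaving 31/36.
The old printer and the new printer together work at 1/9 per hour, so finishing takes 31/36 ÷ 1/9 = 31/4 hours.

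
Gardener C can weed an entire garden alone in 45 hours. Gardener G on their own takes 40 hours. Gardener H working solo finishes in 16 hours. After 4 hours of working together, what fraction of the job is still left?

101/180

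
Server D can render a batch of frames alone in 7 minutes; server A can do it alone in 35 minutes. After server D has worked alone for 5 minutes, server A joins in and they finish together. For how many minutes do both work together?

In 5 minutes server D does 5/7 of the job, leaving 2/7.
Server D and server A together work at 6/35 per minute, so finishing takes 2/7 ÷ 6/35 = 5/3 minutes.

5/3 minutes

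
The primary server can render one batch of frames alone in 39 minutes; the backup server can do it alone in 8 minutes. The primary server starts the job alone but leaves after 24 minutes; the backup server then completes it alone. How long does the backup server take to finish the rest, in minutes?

In 24 minutes the primary server does 24/39 = 8/13 of the job, leaving 5/13.
The backup server works at 1/8 per minute, so finishing takes 5/13 ÷ 1/8 = 40/13 minutes.

40/13 minutes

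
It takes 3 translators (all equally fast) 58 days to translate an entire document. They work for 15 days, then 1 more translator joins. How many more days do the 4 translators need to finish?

129/4 days

One translator does 1/174 of the job per day.
After 15 days with 3 translators, 15/58 is done (43/58 left).
With 4 translators the rate is 4/174 = 2/87, so the rest takes 43/58 ÷ 2/87 = 129/4 days.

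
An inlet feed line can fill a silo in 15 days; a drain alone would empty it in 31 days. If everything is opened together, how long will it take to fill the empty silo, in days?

465/16 days

Net rate = 1/15 − 1/31 = (31 − 15)/465 = 16/465 per day.
Filling time = 1 ÷ (16/465) = 465/16 days.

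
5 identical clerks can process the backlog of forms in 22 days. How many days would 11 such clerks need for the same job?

10 days

Total work is 5·22 = 110 clerk-days.
With 11 clerks: 110/11 = 10 days.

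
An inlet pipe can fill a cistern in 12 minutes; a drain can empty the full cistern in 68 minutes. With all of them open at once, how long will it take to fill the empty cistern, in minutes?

102/7 minutes

Net rate = 1/12 − 1/68 = (17 − 3)/204 = 14/204 = 7/102 per minute.
Filling time = 1 ÷ (7/102) = 102/7 minutes.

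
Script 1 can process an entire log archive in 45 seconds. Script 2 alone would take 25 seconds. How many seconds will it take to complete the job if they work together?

225/14 seconds

Combined rate: 1/45 + 1/25 = (5 + 9)/225 = 14/225 per second.
Time = 1 ÷ (14/225) = 225/14 seconds.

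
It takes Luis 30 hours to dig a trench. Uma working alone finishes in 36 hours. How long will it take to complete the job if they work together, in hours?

180/11 hours

With two workers the combined time is the product over the sum: 30·36/(30+36) = 1080/66 = 180/11 hours.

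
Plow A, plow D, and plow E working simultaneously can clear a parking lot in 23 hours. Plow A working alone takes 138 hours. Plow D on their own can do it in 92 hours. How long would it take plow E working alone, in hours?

Combined rate is 1/23 per hour.
Known contribution: 1/138 + 1/92 = (2 + 3)/276 = 5/276 per hour.
So plow E's rate is 1/23 − 5/276 = 7/276, meaning 276/7 hours alone.

276/7 hours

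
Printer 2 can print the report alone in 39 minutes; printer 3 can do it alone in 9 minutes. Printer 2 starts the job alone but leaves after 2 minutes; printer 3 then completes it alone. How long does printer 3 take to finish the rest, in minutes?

111/13 minutes

In 2 minutes printer 2 does 2/39 of the job, leaving 37/39.
Printer 3 works at 1/9 per minute, so finishing takes 37/39 ÷ 1/9 = 111/13 minutes.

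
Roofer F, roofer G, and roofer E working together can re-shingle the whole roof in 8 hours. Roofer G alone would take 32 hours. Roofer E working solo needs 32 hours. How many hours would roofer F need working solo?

Combined rate is 1/8 per hour.
Known contribution: 1/32 + 1/32 = (1 + 1)/32 = 2/32 = 1/16 per hour.
So roofer F's rate is 1/8 − 1/16 = 1/16, meaning 16 hours alone.

16 hours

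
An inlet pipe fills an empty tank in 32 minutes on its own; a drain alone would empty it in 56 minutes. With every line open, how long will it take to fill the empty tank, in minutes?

224/3 minutes

Net rate = 1/32 − 1/56 = (7 − 4)/224 = 3/224 per minute.
Filling time = 1 ÷ (3/224) = 224/3 minutes.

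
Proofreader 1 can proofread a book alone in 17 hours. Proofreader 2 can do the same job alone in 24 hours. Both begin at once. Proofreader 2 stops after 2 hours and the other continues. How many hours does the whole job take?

187/12 hours

In the first 2 hours the combined rate is 41/408, so 41/204 of the job is done, leaving 163/204.
After Proofreader 2 leaves the rate is 1/17 per hour; the remaining 163/204 takes 163/12 hours.
Total = 2 + 163/12 = 187/12 hours.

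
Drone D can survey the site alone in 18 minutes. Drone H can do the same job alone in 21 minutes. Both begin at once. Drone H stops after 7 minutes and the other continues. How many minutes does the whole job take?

In the first 7 minutes the combined rate is 13/126, so 13/18 of the job is done, leaving 5/18.
After Drone H leaves the rate is 1/18 per minute; the remaining 5/18 takes 5 minutes.
Total = 7 + 5 = 12 minutes.

12 minutes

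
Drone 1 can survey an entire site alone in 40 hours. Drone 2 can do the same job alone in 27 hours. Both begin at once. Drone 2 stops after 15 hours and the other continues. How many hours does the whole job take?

In the first 15 hours the combined rate is 67/1080, so 67/72 of the job is done, leaving 5/72.
After Drone 2 leaves the rate is 1/40 per hour; the remaining 5/72 takes 25/9 hours.
Total = 15 + 25/9 = 160/9 hours.

160/9 hours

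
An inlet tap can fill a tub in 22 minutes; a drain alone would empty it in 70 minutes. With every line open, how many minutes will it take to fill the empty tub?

385/12 minutes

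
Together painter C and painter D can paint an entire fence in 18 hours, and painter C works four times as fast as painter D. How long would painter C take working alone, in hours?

Let painter D's rate be r; then painter C's rate is 4r, so together (4 + 1)r = 5r = 1/18.
Thus r = 1/90 per hour.
Painter D alone: 90 hours; painter C alone: 45/2 hours.

45/2 hours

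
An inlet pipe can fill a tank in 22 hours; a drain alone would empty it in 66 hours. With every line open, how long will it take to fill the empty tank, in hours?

Net rate = 1/22 − 1/66 = (3 − 1)/66 = 2/66 = 1/33 per hour.
Filling time = 1 ÷ (1/33) = 33 hours.

33 hours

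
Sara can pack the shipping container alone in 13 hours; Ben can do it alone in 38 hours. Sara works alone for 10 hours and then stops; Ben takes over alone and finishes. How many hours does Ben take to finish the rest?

114/13 hours

In 10 hours Sara does 10/13 of the job, leaving 3/13.
Ben works at 1/38 per hour, so finishing takes 3/13 ÷ 1/38 = 114/13 hours.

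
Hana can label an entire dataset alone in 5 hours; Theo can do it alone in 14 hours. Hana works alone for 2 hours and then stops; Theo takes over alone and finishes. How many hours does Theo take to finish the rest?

In 2 hours Hana does 2/5 of the job, leaving 3/5.
Theo works at 1/14 per hour, so finishing takes 3/5 ÷ 1/14 = 42/5 hours.

42/5 hours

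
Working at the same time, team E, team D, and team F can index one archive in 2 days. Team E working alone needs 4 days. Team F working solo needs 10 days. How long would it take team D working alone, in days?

20/3 days

Combined rate is 1/2 per day.
Known contribution: 1/4 + 1/10 = (5 + 2)/20 = 7/20 per day.
So team D's rate is 1/2 − 7/20 = 3/20, meaning 20/3 days alone.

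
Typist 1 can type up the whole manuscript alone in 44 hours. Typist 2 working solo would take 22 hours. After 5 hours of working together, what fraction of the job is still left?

29/44

Combined rate: 1/44 + 1/22 = (1 + 2)/44 = 3/44 per hour.
In 5 hours they complete 5·3/44 = 15/44 of the job.
So 29/44 remains.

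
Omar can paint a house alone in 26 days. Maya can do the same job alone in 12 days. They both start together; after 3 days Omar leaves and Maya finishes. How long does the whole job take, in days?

138/13 days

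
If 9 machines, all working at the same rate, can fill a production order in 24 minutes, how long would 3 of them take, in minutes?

Total work is 9·24 = 216 machine-minutes.
With 3 machines: 216/3 = 72 minutes.

72 minutes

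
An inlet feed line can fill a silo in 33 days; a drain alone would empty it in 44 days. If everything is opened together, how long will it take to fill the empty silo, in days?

132 days

Net rate = 1/33 − 1/44 = (4 − 3)/132 = 1/132 per day.
Filling time = 1 ÷ (1/132) = 132 days.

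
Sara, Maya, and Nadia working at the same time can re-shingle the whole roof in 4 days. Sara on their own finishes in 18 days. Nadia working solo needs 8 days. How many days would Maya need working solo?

72/5 days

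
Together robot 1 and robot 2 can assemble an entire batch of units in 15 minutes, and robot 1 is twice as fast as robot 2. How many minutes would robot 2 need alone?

Let robot 2's rate be r; then robot 1's rate is 2r, so together (2 + 1)r = 3r = 1/15.
Thus r = 1/45 per minute.
Robot 2 alone: 45 minutes; robot 1 alone: 45/2 minutes.

45 minutes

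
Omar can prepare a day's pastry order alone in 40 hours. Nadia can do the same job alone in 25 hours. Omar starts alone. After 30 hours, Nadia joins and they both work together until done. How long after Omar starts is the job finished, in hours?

In the first 30 hours Omar alone does 30/40 = 3/4 of the job, leaving 1/4.
Once everyone is working, combined rate: 1/40 + 1/25 = (5 + 8)/200 = 13/200 per hour.
Remaining 1/4 at 13/200 per hour takes 50/13 hours.
Total from the start = 30 + 50/13 = 440/13 hours.

440/13 hours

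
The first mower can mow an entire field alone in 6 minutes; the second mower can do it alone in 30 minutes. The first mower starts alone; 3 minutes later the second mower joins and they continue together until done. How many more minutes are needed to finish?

In 3 minutes the first mower does 3/6 = 1/2 of the job, leaving 1/2.
The first mower and the second mower together work at 1/5 per minute, so finishing takes 1/2 ÷ 1/5 = 5/2 minutes.

5/2 minutes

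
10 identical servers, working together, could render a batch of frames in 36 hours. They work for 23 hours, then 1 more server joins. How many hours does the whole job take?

383/11 hours

One server does 1/360 of the job per hour.
After 23 hours with 10 servers, 23/36 is done (13/36 left).
With 11 servers the rate is 11/360, so the rest takes 13/36 ÷ 11/360 = 130/11 hours.
Total = 23 + 130/11 = 383/11 hours.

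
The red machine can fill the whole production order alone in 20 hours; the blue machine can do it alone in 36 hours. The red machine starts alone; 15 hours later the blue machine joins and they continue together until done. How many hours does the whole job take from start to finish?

255/14 hours

In 15 hours the red machine does 15/20 = 3/4 of the job, leaving 1/4.
The red machine and the blue machine together work at 7/90 per hour, so finishing takes 1/4 ÷ 7/90 = 45/14 hours.
Total time = 15 + 45/14 = 255/14 hours.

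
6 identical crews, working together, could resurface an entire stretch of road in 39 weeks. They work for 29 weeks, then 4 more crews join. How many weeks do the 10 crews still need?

6 weeks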